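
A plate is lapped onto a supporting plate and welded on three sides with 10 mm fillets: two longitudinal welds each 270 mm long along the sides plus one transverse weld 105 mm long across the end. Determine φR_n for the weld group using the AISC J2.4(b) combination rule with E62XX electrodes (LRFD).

E62XX → F_EXX = 620 MPa.
t_e = 0.707 × 10 = 7.07 mm.
R_nwl = 0.6 × 620 × 7.07 × 540 × 10⁻³ = 1420 kN (longitudinal, 2 welds).
R_nwt = 0.6 × 620 × 7.07 × 105 × 10⁻³ = 276.2 kN (transverse, base value).
(i) R_nwl + R_nwt = 1696 kN; (ii) 0.85 R_nwl + 1.5 R_nwt = 1621 kN.
R_n = max = 1696 kN [governs: (i)]; φR_n = 1272 kN.

φR_n ≈ 1270 kN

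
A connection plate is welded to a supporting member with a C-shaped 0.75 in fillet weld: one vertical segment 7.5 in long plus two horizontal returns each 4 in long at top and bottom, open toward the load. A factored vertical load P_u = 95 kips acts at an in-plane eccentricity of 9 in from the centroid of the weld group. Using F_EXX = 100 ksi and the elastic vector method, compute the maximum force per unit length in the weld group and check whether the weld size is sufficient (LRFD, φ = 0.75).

f_max ≈ 27.7 kip/in; NOT adequate

Total weld length L_w = 15.5 in. Treat welds as unit-width lines.
Centroid: x̄ = 2×4×2 / 15.5 = 1.032 in from the vertical weld.
Polar moment about centroid: J = I_x + I_y = [7.5³/12 + 2×4×3.75²] + [7.5×1.032² + 2(4³/12 + 4×0.9677²)] = 173.8 in³.
Direct shear f_v = P/L_w = 95 / 15.5 = 6.129 kip/in (vertical).
Torsion M = P·e = 95 × 9 = 855 kip·in.
Critical point at (x, y) = (2.968, 3.75) from centroid. f_tx = M·y/J = 18.45 kip/in; f_ty = M·x/J = 14.6 kip/in.
Resultant f_max = √[f_tx² + (f_v + f_ty)²] = √[18.45² + (6.129 + 14.6)²] = 27.75 kip/in.
Capacity per unit length: φr_n = 0.75 × 0.6 × 100 × (0.707 × 0.75) = 23.86 kip/in.
27.75 > 23.86 → NOT adequate.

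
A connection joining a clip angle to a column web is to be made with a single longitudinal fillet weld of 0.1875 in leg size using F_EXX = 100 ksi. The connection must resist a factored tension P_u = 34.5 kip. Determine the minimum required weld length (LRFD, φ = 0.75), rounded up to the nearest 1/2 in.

L = 6 in

Throat t_e = 0.707 × 0.1875 = 0.1326 in.
φr_n = 0.75 × 0.6 × 100 × 0.1326 = 5.965 kip/in.
L_req = P_u / φr_n = 34.5 / 5.965 = 5.783 in total.
Round up → use L = 6 in.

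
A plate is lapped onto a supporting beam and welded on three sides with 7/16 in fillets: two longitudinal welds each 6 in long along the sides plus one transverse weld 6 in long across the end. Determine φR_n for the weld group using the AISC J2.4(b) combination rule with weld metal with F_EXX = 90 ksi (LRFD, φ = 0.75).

t_e = 0.707 × 0.4375 = 0.3093 in.
R_nwl = 0.6 × 90 × 0.3093 × 12 = 200.4 kips (longitudinal, 2 welds).
R_nwt = 0.6 × 90 × 0.3093 × 6 = 100.2 kips (transverse, base value).
(i) R_nwl + R_nwt = 300.7 kips; (ii) 0.85 R_nwl + 1.5 R_nwt = 320.7 kips.
R_n = max = 320.7 kips [governs: (ii)]; φR_n = 240.5 kips.

φR_n ≈ 241 kips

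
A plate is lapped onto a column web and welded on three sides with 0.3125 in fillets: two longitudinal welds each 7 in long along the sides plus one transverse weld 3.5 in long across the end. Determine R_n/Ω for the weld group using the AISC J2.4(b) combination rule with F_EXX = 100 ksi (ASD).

R_n/Ω ≈ 116 kips

t_e = 0.707 × 0.3125 = 0.2209 in.
R_nwl = 0.6 × 100 × 0.2209 × 14 = 185.6 kips (longitudinal, 2 welds).
R_nwt = 0.6 × 100 × 0.2209 × 3.5 = 46.4 kips (transverse, base value).
(i) R_nwl + R_nwt = 232 kips; (ii) 0.85 R_nwl + 1.5 R_nwt = 227.3 kips.
R_n = max = 232 kips [governs: (i)]; R_n/Ω = 116 kips.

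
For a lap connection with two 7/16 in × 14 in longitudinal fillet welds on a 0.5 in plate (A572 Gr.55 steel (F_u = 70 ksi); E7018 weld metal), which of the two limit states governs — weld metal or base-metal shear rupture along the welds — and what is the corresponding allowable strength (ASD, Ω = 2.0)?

E70XX → F_EXX = 70 ksi.
t_e = 0.707 × 0.4375 = 0.3093 in; L = 28 in.
Weld metal: R_n/Ω = (1/2.0) × 0.6 × 70 × 0.3093 × 28 = 181.9 kip.
Base metal (shear rupture): R_n/Ω = (1/2.0) × 0.6 × 70 × 0.5 × 28 = 294 kip.
Governing: weld metal.

R_n/Ω ≈ 182 kip (weld metal governs)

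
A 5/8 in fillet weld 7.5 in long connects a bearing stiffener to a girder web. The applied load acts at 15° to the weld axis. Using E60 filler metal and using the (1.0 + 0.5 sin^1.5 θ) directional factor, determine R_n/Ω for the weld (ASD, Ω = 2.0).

R_n/Ω ≈ 63.6 kip

E60XX → F_EXX = 60 ksi.
t_e = 0.707 × 0.625 = 0.4419 in; A_we = 0.4419 × 7.5 = 3.314 in².
Directional factor: 1.0 + 0.5 sin^1.5(15°) = 1.066.
F_nw = 0.6 × 60 × 1.066 = 38.37 ksi.
R_n/Ω = (38.37 × 3.314) / 2.0 = 63.58 kip.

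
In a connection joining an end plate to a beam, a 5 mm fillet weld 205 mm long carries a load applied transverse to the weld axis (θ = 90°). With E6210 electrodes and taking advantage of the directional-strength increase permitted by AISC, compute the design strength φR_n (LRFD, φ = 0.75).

E62XX → F_EXX = 620 MPa.
t_e = 0.707 × 5 = 3.535 mm; A_we = 3.535 × 205 = 724.7 mm².
Directional factor: 1.0 + 0.5 sin^1.5(90°) = 1.5.
F_nw = 0.6 × 620 × 1.5 = 558 MPa.
φR_n = 0.75 × 558 × 724.7 × 10⁻³ = 303.3 kN.

φR_n ≈ 303 kN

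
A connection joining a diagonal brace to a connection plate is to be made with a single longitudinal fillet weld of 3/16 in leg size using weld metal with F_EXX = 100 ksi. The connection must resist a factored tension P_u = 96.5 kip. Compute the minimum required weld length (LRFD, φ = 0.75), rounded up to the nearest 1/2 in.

Throat t_e = 0.707 × 0.1875 = 0.1326 in.
φr_n = 0.75 × 0.6 × 100 × 0.1326 = 5.965 kip/in.
L_req = P_u / φr_n = 96.5 / 5.965 = 16.18 in total.
Round up → use L = 16.5 in.

L = 16.5 in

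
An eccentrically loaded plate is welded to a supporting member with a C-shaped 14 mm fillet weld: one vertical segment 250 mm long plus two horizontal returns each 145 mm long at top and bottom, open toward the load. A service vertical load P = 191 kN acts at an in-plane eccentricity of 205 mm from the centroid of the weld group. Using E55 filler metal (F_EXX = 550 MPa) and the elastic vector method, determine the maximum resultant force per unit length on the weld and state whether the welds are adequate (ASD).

f_max ≈ 1170 N/mm; adequate

Total weld length L_w = 540 mm. Treat welds as unit-width lines.
Centroid: x̄ = 2×145×72.5 / 540 = 38.94 mm from the vertical weld.
Polar moment about centroid: J = I_x + I_y = [250³/12 + 2×145×125²] + [250×38.94² + 2(145³/12 + 145×33.56²)] = 7047000 mm³.
Direct shear f_v = P/L_w = 191×10³ / 540 = 353.7 N/mm (vertical).
Torsion M = P·e = 191×10³ × 205 = 39155000 N·mm.
Critical point at (x, y) = (106.1, 125) from centroid. f_tx = M·y/J = 694.5 N/mm; f_ty = M·x/J = 589.3 N/mm.
Resultant f_max = √[f_tx² + (f_v + f_ty)²] = √[694.5² + (353.7 + 589.3)²] = 1171 N/mm.
Capacity per unit length: r_n/Ω = (1/2.0) × 0.6 × 550 × (0.707 × 14) = 1633 N/mm.
1171 ≤ 1633 → adequate.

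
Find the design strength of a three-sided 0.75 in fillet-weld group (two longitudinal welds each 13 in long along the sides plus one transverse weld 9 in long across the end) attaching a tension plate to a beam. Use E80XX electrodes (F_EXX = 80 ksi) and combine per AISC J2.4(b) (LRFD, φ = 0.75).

φR_n ≈ 680 kips

t_e = 0.707 × 0.75 = 0.5302 in.
R_nwl = 0.6 × 80 × 0.5302 × 26 = 661.8 kips (longitudinal, 2 welds).
R_nwt = 0.6 × 80 × 0.5302 × 9 = 229.1 kips (transverse, base value).
(i) R_nwl + R_nwt = 890.8 kips; (ii) 0.85 R_nwl + 1.5 R_nwt = 906.1 kips.
R_n = max = 906.1 kips [governs: (ii)]; φR_n = 679.6 kips.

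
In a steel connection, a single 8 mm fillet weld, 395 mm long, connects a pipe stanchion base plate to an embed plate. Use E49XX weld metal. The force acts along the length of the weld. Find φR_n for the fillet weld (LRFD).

φR_n ≈ 493 kN

E49XX → F_EXX = 490 MPa.
Effective throat t_e = 0.707 × 8 = 5.656 mm.
Total length L = 395 mm; A_we = 5.656 × 395 = 2234 mm².
F_nw = 0.6 F_EXX = 0.6 × 490 = 294 MPa.
φR_n = 0.75 × 294 × 2234 × 10⁻³ = 492.6 kN.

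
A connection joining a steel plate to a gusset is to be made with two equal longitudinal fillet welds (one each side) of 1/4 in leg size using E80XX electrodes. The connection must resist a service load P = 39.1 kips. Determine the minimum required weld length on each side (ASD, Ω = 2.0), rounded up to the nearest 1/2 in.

E80XX → F_EXX = 80 ksi.
Throat t_e = 0.707 × 0.25 = 0.1767 in.
r_n/Ω = (0.6 × 80 × 0.1767) / 2.0 = 4.242 kip/in.
L_req = P / (r_n/Ω) = 39.1 / 4.242 = 9.217 in total.
Per side: 9.217 / 2 = 4.609 in.
Round up → use L = 5 in on each side.

L = 5 in on each side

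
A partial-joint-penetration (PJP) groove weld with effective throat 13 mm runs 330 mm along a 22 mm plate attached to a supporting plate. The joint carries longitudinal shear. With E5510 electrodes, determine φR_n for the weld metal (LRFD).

φR_n ≈ 1060 kN

E55XX → F_EXX = 550 MPa.
Effective throat (given) t_e = 13 mm.
A_we = 13 × 330 = 4290 mm².
F_nw = 0.6 F_EXX = 330 MPa.
φR_n = 0.75 × 330 × 4290 × 10⁻³ = 1062 kN.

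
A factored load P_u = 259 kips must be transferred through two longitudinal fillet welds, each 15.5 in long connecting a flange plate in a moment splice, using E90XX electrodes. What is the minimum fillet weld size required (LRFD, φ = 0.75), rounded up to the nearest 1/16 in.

E90XX → F_EXX = 90 ksi.
Total weld length L = 31 in.
Required throat t_e = P_u / (φ × 0.6 F_EXX × L) = 259 / (0.75 × 0.6 × 90 × 31) = 0.2063 in.
Required leg w = t_e / 0.707 = 0.2918 in → use 5/16 in.

w = 5/16 in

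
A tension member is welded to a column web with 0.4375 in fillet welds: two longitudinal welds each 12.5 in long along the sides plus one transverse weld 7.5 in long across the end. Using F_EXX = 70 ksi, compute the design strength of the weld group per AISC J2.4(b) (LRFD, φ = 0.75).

t_e = 0.707 × 0.4375 = 0.3093 in.
R_nwl = 0.6 × 70 × 0.3093 × 25 = 324.8 kips (longitudinal, 2 welds).
R_nwt = 0.6 × 70 × 0.3093 × 7.5 = 97.43 kips (transverse, base value).
(i) R_nwl + R_nwt = 422.2 kips; (ii) 0.85 R_nwl + 1.5 R_nwt = 422.2 kips.
R_n = max = 422.2 kips [governs: (ii)]; φR_n = 316.7 kips.

φR_n ≈ 317 kips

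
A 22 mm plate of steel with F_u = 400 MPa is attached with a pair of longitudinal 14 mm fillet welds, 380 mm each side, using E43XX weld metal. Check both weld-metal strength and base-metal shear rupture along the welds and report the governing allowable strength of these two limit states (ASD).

R_n/Ω ≈ 970 kN (weld metal governs)

E43XX → F_EXX = 430 MPa.
t_e = 0.707 × 14 = 9.898 mm; L = 760 mm.
Weld metal: R_n/Ω = (1/2.0) × 0.6 × 430 × 9.898 × 760 × 10⁻³ = 970.4 kN.
Base metal (shear rupture): R_n/Ω = (1/2.0) × 0.6 × 400 × 22 × 760 × 10⁻³ = 2006 kN.
Governing: weld metal.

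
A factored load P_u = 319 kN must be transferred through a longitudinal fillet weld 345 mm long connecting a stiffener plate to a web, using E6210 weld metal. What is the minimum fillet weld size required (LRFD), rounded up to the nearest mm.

w = 5 mm

E62XX → F_EXX = 620 MPa.
Total weld length L = 345 mm.
Required throat t_e = P_u / (φ × 0.6 F_EXX × L) = 319 / (0.75 × 0.6 × 620 × 345 × 10⁻³) = 3.314 mm.
Required leg w = t_e / 0.707 = 4.688 mm → use 5 mm.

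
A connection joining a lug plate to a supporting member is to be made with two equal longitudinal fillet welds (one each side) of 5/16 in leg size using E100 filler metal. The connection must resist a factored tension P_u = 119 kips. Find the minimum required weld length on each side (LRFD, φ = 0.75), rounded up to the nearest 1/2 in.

L = 6 in on each side

E100XX → F_EXX = 100 ksi.
Throat t_e = 0.707 × 0.3125 = 0.2209 in.
φr_n = 0.75 × 0.6 × 100 × 0.2209 = 9.942 kips/in.
L_req = P_u / φr_n = 119 / 9.942 = 11.97 in total.
Per side: 11.97 / 2 = 5.985 in.
Round up → use L = 6 in on each side.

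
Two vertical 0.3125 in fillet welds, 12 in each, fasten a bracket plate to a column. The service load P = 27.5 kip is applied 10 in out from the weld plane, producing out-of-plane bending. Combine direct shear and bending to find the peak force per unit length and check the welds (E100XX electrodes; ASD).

E100XX → F_EXX = 100 ksi.
L_w = 2 × 12 = 24 in; section modulus (unit throat) S = 2 × L²/6 = 48 in².
Direct shear f_v = P/L_w = 27.5/24 = 1.146 kip/in.
Moment M = P × e = 27.5 × 10 = 275 kip·in; bending f_b = M/S = 5.729 kip/in.
f_max = √(f_v² + f_b²) = √(1.146² + 5.729²) = 5.843 kip/in.
r_n/Ω = (1/2.0) × 0.6 × 100 × (0.707 × 0.3125) = 6.628 kip/in → adequate.

f_max ≈ 5.84 kip/in; adequate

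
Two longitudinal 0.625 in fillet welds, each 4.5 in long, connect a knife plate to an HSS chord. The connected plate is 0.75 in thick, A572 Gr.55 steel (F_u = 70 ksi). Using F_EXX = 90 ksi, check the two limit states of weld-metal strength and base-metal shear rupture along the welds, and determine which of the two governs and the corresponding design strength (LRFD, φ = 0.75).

t_e = 0.707 × 0.625 = 0.4419 in; L = 9 in.
Weld metal: φR_n = 0.75 × 0.6 × 90 × 0.4419 × 9 = 161.1 kips.
Base metal (shear rupture): φR_n = 0.75 × 0.6 × 70 × 0.75 × 9 = 212.6 kips.
Governing: weld metal.

φR_n ≈ 161 kips (weld metal governs)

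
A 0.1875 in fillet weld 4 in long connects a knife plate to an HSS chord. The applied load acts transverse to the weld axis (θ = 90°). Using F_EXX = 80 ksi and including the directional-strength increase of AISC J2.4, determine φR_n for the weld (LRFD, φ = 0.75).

t_e = 0.707 × 0.1875 = 0.1326 in; A_we = 0.1326 × 4 = 0.5302 in².
Directional factor: 1.0 + 0.5 sin^1.5(90°) = 1.5.
F_nw = 0.6 × 80 × 1.5 = 72 ksi.
φR_n = 0.75 × 72 × 0.5302 = 28.63 kip.

φR_n ≈ 28.6 kip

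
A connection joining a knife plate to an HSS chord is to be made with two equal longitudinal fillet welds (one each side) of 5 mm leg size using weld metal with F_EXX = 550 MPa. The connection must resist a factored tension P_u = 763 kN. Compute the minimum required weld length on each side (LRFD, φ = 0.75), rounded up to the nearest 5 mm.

Throat t_e = 0.707 × 5 = 3.535 mm.
φr_n = 0.75 × 0.6 × 550 × 3.535 × 10⁻³ = 0.8749 kN/mm.
L_req = P_u / φr_n = 763 / 0.8749 = 872.1 mm total.
Per side: 872.1 / 2 = 436 mm.
Round up → use L = 440 mm on each side.

L = 440 mm on each side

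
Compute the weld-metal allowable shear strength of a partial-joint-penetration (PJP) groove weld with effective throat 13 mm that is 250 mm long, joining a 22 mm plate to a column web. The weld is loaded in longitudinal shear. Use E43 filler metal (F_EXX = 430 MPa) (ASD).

R_n/Ω ≈ 419 kN

Effective throat (given) t_e = 13 mm.
A_we = 13 × 250 = 3250 mm².
F_nw = 0.6 F_EXX = 258 MPa.
R_n/Ω = (258 × 3250) / 2.0 × 10⁻³ = 419.2 kN.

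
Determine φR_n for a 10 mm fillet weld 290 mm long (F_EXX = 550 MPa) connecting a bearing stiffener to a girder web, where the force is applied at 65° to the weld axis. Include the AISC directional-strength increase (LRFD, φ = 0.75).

φR_n ≈ 726 kN

t_e = 0.707 × 10 = 7.07 mm; A_we = 7.07 × 290 = 2050 mm².
Directional factor: 1.0 + 0.5 sin^1.5(65°) = 1.431.
F_nw = 0.6 × 550 × 1.431 = 472.4 MPa.
φR_n = 0.75 × 472.4 × 2050 × 10⁻³ = 726.4 kN.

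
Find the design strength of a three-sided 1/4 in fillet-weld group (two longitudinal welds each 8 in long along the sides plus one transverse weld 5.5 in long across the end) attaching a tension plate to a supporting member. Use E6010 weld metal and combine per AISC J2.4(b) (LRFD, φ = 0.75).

φR_n ≈ 104 kips

E60XX → F_EXX = 60 ksi.
t_e = 0.707 × 0.25 = 0.1767 in.
R_nwl = 0.6 × 60 × 0.1767 × 16 = 101.8 kips (longitudinal, 2 welds).
R_nwt = 0.6 × 60 × 0.1767 × 5.5 = 35 kips (transverse, base value).
(i) R_nwl + R_nwt = 136.8 kips; (ii) 0.85 R_nwl + 1.5 R_nwt = 139 kips.
R_n = max = 139 kips [governs: (ii)]; φR_n = 104.3 kips.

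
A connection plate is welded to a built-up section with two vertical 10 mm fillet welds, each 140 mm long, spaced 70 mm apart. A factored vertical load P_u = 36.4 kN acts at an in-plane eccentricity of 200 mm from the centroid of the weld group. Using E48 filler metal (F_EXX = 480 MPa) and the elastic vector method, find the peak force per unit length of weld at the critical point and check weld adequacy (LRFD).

f_max ≈ 779 N/mm; adequate

Total weld length L_w = 280 mm. Treat welds as unit-width lines.
Polar moment about centroid: J = 2[d³/12 + d(b/2)²] = 2[140³/12 + 140×35²] = 800300 mm³.
Direct shear f_v = P/L_w = 36.4×10³ / 280 = 130 N/mm (vertical).
Torsion M = P·e = 36.4×10³ × 200 = 7280000 N·mm.
Critical point at (x, y) = (35, 70) from centroid. f_tx = M·y/J = 636.7 N/mm; f_ty = M·x/J = 318.4 N/mm.
Resultant f_max = √[f_tx² + (f_v + f_ty)²] = √[636.7² + (130 + 318.4)²] = 778.8 N/mm.
Capacity per unit length: φr_n = 0.75 × 0.6 × 480 × (0.707 × 10) = 1527 N/mm.
778.8 ≤ 1527 → adequate.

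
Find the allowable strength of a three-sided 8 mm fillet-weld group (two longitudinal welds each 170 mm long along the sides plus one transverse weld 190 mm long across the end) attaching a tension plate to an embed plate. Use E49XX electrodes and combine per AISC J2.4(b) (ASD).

E49XX → F_EXX = 490 MPa.
t_e = 0.707 × 8 = 5.656 mm.
R_nwl = 0.6 × 490 × 5.656 × 340 × 10⁻³ = 565.4 kN (longitudinal, 2 welds).
R_nwt = 0.6 × 490 × 5.656 × 190 × 10⁻³ = 315.9 kN (transverse, base value).
(i) R_nwl + R_nwt = 881.3 kN; (ii) 0.85 R_nwl + 1.5 R_nwt = 954.5 kN.
R_n = max = 954.5 kN [governs: (ii)]; R_n/Ω = 477.2 kN.

R_n/Ω ≈ 477 kN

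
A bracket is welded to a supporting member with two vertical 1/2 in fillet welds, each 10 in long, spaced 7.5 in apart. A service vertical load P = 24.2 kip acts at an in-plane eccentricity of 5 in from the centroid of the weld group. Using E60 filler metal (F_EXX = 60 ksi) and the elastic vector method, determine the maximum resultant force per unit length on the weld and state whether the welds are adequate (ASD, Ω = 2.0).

f_max ≈ 2.6 kip/in; adequate

Total weld length L_w = 20 in. Treat welds as unit-width lines.
Polar moment about centroid: J = 2[d³/12 + d(b/2)²] = 2[10³/12 + 10×3.75²] = 447.9 in³.
Direct shear f_v = P/L_w = 24.2 / 20 = 1.21 kip/in (vertical).
Torsion M = P·e = 24.2 × 5 = 121 kip·in.
Critical point at (x, y) = (3.75, 5) from centroid. f_tx = M·y/J = 1.351 kip/in; f_ty = M·x/J = 1.013 kip/in.
Resultant f_max = √[f_tx² + (f_v + f_ty)²] = √[1.351² + (1.21 + 1.013)²] = 2.601 kip/in.
Capacity per unit length: r_n/Ω = (1/2.0) × 0.6 × 60 × (0.707 × 0.5) = 6.363 kip/in.
2.601 ≤ 6.363 → adequate.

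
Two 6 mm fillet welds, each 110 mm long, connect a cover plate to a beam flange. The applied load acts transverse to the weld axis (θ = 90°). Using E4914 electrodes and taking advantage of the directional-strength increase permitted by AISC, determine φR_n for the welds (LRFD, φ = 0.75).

φR_n ≈ 309 kN

E49XX → F_EXX = 490 MPa.
t_e = 0.707 × 6 = 4.242 mm; A_we = 4.242 × 220 = 933.2 mm².
Directional factor: 1.0 + 0.5 sin^1.5(90°) = 1.5.
F_nw = 0.6 × 490 × 1.5 = 441 MPa.
φR_n = 0.75 × 441 × 933.2 × 10⁻³ = 308.7 kN.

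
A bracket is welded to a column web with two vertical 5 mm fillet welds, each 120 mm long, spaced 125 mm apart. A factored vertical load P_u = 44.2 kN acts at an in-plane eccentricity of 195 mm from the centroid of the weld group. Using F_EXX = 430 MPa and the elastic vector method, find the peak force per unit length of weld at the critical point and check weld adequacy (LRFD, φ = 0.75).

f_max ≈ 753 N/mm; NOT adequate

Total weld length L_w = 240 mm. Treat welds as unit-width lines.
Polar moment about centroid: J = 2[d³/12 + d(b/2)²] = 2[120³/12 + 120×62.5²] = 1226000 mm³.
Direct shear f_v = P/L_w = 44.2×10³ / 240 = 184.2 N/mm (vertical).
Torsion M = P·e = 44.2×10³ × 195 = 8619000 N·mm.
Critical point at (x, y) = (62.5, 60) from centroid. f_tx = M·y/J = 422 N/mm; f_ty = M·x/J = 439.6 N/mm.
Resultant f_max = √[f_tx² + (f_v + f_ty)²] = √[422² + (184.2 + 439.6)²] = 753.1 N/mm.
Capacity per unit length: φr_n = 0.75 × 0.6 × 430 × (0.707 × 5) = 684 N/mm.
753.1 > 684 → NOT adequate.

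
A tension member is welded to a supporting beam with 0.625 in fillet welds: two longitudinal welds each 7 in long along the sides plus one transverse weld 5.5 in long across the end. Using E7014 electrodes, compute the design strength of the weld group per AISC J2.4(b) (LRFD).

E70XX → F_EXX = 70 ksi.
t_e = 0.707 × 0.625 = 0.4419 in.
R_nwl = 0.6 × 70 × 0.4419 × 14 = 259.8 kip (longitudinal, 2 welds).
R_nwt = 0.6 × 70 × 0.4419 × 5.5 = 102.1 kip (transverse, base value).
(i) R_nwl + R_nwt = 361.9 kip; (ii) 0.85 R_nwl + 1.5 R_nwt = 374 kip.
R_n = max = 374 kip [governs: (ii)]; φR_n = 280.5 kip.

φR_n ≈ 280 kip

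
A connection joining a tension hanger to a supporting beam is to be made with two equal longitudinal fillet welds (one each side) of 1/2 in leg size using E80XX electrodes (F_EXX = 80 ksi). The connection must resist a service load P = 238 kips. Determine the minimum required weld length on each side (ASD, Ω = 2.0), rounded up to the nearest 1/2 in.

Throat t_e = 0.707 × 0.5 = 0.3535 in.
r_n/Ω = (0.6 × 80 × 0.3535) / 2.0 = 8.484 kip/in.
L_req = P / (r_n/Ω) = 238 / 8.484 = 28.05 in total.
Per side: 28.05 / 2 = 14.03 in.
Round up → use L = 14.5 in on each side.

L = 14.5 in on each side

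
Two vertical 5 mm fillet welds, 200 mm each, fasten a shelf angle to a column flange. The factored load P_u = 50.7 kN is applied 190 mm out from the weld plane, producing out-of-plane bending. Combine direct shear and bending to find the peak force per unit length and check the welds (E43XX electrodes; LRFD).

f_max ≈ 734 N/mm; NOT adequate

E43XX → F_EXX = 430 MPa.
L_w = 2 × 200 = 400 mm; section modulus (unit throat) S = 2 × L²/6 = 13330 mm².
Direct shear f_v = P/L_w = 50.7×10³/400 = 126.8 N/mm.
Moment M = P × e = 50.7×10³ × 190 = 9633000 N·mm; bending f_b = M/S = 722.5 N/mm.
f_max = √(f_v² + f_b²) = √(126.8² + 722.5²) = 733.5 N/mm.
φr_n = 0.75 × 0.6 × 430 × (0.707 × 5) = 684 N/mm → NOT adequate.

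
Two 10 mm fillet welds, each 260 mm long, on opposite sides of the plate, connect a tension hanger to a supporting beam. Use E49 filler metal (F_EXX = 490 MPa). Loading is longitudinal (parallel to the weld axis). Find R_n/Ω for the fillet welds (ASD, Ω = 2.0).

Effective throat t_e = 0.707 × 10 = 7.07 mm.
Total length L = 520 mm; A_we = 7.07 × 520 = 3676 mm².
F_nw = 0.6 F_EXX = 0.6 × 490 = 294 MPa.
R_n = 294 × 3676 × 10⁻³ = 1081 kN; R_n/Ω = 1081/2.0 = 540.4 kN.

R_n/Ω ≈ 540 kN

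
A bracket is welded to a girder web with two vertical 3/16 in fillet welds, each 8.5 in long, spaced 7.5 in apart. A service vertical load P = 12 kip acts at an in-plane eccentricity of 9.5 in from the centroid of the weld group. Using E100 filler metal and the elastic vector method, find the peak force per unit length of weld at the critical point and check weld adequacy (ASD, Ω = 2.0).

E100XX → F_EXX = 100 ksi.
Total weld length L_w = 17 in. Treat welds as unit-width lines.
Polar moment about centroid: J = 2[d³/12 + d(b/2)²] = 2[8.5³/12 + 8.5×3.75²] = 341.4 in³.
Direct shear f_v = P/L_w = 12 / 17 = 0.7059 kip/in (vertical).
Torsion M = P·e = 12 × 9.5 = 114 kip·in.
Critical point at (x, y) = (3.75, 4.25) from centroid. f_tx = M·y/J = 1.419 kip/in; f_ty = M·x/J = 1.252 kip/in.
Resultant f_max = √[f_tx² + (f_v + f_ty)²] = √[1.419² + (0.7059 + 1.252)²] = 2.418 kip/in.
Capacity per unit length: r_n/Ω = (1/2.0) × 0.6 × 100 × (0.707 × 0.1875) = 3.977 kip/in.
2.418 ≤ 3.977 → adequate.

f_max ≈ 2.42 kip/in; adequate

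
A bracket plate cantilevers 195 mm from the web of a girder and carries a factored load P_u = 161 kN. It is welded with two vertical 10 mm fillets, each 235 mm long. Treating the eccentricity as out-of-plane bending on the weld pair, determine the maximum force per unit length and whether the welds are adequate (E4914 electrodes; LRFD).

E49XX → F_EXX = 490 MPa.
L_w = 2 × 235 = 470 mm; section modulus (unit throat) S = 2 × L²/6 = 18410 mm².
Direct shear f_v = P/L_w = 161×10³/470 = 342.6 N/mm.
Moment M = P × e = 161×10³ × 195 = 31395000 N·mm; bending f_b = M/S = 1705 N/mm.
f_max = √(f_v² + f_b²) = √(342.6² + 1705²) = 1740 N/mm.
φr_n = 0.75 × 0.6 × 490 × (0.707 × 10) = 1559 N/mm → NOT adequate.

f_max ≈ 1740 N/mm; NOT adequate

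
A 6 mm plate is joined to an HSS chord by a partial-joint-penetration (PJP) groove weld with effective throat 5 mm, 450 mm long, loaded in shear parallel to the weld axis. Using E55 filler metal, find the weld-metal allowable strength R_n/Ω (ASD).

E55XX → F_EXX = 550 MPa.
Effective throat (given) t_e = 5 mm.
A_we = 5 × 450 = 2250 mm².
F_nw = 0.6 F_EXX = 330 MPa.
R_n/Ω = (330 × 2250) / 2.0 × 10⁻³ = 371.2 kN.

R_n/Ω ≈ 371 kN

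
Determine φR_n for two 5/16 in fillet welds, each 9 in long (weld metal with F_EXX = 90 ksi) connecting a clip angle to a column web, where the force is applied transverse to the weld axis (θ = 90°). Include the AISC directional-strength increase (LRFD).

t_e = 0.707 × 0.3125 = 0.2209 in; A_we = 0.2209 × 18 = 3.977 in².
Directional factor: 1.0 + 0.5 sin^1.5(90°) = 1.5.
F_nw = 0.6 × 90 × 1.5 = 81 ksi.
φR_n = 0.75 × 81 × 3.977 = 241.6 kips.

φR_n ≈ 242 kips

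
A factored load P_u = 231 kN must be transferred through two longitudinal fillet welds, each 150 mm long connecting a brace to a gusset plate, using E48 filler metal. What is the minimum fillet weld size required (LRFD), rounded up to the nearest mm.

w = 6 mm

E48XX → F_EXX = 480 MPa.
Total weld length L = 300 mm.
Required throat t_e = P_u / (φ × 0.6 F_EXX × L) = 231 / (0.75 × 0.6 × 480 × 300 × 10⁻³) = 3.565 mm.
Required leg w = t_e / 0.707 = 5.042 mm → use 6 mm.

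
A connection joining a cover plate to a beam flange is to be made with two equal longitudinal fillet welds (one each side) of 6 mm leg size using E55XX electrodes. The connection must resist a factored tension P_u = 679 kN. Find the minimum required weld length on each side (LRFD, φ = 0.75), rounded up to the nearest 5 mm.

L = 325 mm on each side

E55XX → F_EXX = 550 MPa.
Throat t_e = 0.707 × 6 = 4.242 mm.
φr_n = 0.75 × 0.6 × 550 × 4.242 × 10⁻³ = 1.05 kN/mm.
L_req = P_u / φr_n = 679 / 1.05 = 646.7 mm total.
Per side: 646.7 / 2 = 323.4 mm.
Round up → use L = 325 mm on each side.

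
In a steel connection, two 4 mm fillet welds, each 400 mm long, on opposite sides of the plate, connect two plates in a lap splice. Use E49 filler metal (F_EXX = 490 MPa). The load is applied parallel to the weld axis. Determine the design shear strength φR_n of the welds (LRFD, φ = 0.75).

φR_n ≈ 499 kN

Effective throat t_e = 0.707 × 4 = 2.828 mm.
Total length L = 800 mm; A_we = 2.828 × 800 = 2262 mm².
F_nw = 0.6 F_EXX = 0.6 × 490 = 294 MPa.
φR_n = 0.75 × 294 × 2262 × 10⁻³ = 498.9 kN.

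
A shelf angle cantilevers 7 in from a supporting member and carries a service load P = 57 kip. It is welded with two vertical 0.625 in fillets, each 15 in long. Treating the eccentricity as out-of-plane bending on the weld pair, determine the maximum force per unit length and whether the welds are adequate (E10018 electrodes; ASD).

E100XX → F_EXX = 100 ksi.
L_w = 2 × 15 = 30 in; section modulus (unit throat) S = 2 × L²/6 = 75 in².
Direct shear f_v = P/L_w = 57/30 = 1.9 kip/in.
Moment M = P × e = 57 × 7 = 399 kip·in; bending f_b = M/S = 5.32 kip/in.
f_max = √(f_v² + f_b²) = √(1.9² + 5.32²) = 5.649 kip/in.
r_n/Ω = (1/2.0) × 0.6 × 100 × (0.707 × 0.625) = 13.26 kip/in → adequate.

f_max ≈ 5.65 kip/in; adequate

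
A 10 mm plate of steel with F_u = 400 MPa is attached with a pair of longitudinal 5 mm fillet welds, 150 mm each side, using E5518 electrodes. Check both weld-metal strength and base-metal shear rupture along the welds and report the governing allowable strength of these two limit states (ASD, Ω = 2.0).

R_n/Ω ≈ 175 kN (weld metal governs)

E55XX → F_EXX = 550 MPa.
t_e = 0.707 × 5 = 3.535 mm; L = 300 mm.
Weld metal: R_n/Ω = (1/2.0) × 0.6 × 550 × 3.535 × 300 × 10⁻³ = 175 kN.
Base metal (shear rupture): R_n/Ω = (1/2.0) × 0.6 × 400 × 10 × 300 × 10⁻³ = 360 kN.
Governing: weld metal.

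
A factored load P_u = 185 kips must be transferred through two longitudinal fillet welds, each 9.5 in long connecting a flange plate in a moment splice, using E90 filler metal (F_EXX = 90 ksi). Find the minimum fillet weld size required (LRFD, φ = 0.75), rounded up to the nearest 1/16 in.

Total weld length L = 19 in.
Required throat t_e = P_u / (φ × 0.6 F_EXX × L) = 185 / (0.75 × 0.6 × 90 × 19) = 0.2404 in.
Required leg w = t_e / 0.707 = 0.3401 in → use 3/8 in.

w = 3/8 in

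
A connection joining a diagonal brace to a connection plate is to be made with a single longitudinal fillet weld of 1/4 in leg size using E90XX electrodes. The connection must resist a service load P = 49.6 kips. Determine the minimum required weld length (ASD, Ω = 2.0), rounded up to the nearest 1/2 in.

L = 10.5 in

E90XX → F_EXX = 90 ksi.
Throat t_e = 0.707 × 0.25 = 0.1767 in.
r_n/Ω = (0.6 × 90 × 0.1767) / 2.0 = 4.772 kip/in.
L_req = P / (r_n/Ω) = 49.6 / 4.772 = 10.39 in total.
Round up → use L = 10.5 in.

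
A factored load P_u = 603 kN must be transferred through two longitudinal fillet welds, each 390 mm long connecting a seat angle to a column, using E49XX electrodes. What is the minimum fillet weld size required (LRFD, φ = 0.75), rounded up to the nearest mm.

w = 5 mm

E49XX → F_EXX = 490 MPa.
Total weld length L = 780 mm.
Required throat t_e = P_u / (φ × 0.6 F_EXX × L) = 603 / (0.75 × 0.6 × 490 × 780 × 10⁻³) = 3.506 mm.
Required leg w = t_e / 0.707 = 4.959 mm → use 5 mm.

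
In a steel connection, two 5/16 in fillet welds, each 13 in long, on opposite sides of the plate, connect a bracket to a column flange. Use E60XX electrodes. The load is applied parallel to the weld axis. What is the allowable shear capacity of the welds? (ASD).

E60XX → F_EXX = 60 ksi.
Effective throat t_e = 0.707 × 0.3125 = 0.2209 in.
Total length L = 26 in; A_we = 0.2209 × 26 = 5.744 in².
F_nw = 0.6 F_EXX = 0.6 × 60 = 36 ksi.
R_n = 36 × 5.744 = 206.8 kip; R_n/Ω = 206.8/2.0 = 103.4 kip.

R_n/Ω ≈ 103 kip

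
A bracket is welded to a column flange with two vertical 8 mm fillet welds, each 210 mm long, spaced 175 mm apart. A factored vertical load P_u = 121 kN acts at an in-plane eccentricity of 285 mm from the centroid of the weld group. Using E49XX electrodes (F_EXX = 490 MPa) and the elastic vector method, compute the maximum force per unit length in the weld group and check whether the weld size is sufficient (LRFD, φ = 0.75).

f_max ≈ 1200 N/mm; adequate

Total weld length L_w = 420 mm. Treat welds as unit-width lines.
Polar moment about centroid: J = 2[d³/12 + d(b/2)²] = 2[210³/12 + 210×87.5²] = 4759000 mm³.
Direct shear f_v = P/L_w = 121×10³ / 420 = 288.1 N/mm (vertical).
Torsion M = P·e = 121×10³ × 285 = 34485000 N·mm.
Critical point at (x, y) = (87.5, 105) from centroid. f_tx = M·y/J = 760.8 N/mm; f_ty = M·x/J = 634 N/mm.
Resultant f_max = √[f_tx² + (f_v + f_ty)²] = √[760.8² + (288.1 + 634)²] = 1195 N/mm.
Capacity per unit length: φr_n = 0.75 × 0.6 × 490 × (0.707 × 8) = 1247 N/mm.
1195 ≤ 1247 → adequate.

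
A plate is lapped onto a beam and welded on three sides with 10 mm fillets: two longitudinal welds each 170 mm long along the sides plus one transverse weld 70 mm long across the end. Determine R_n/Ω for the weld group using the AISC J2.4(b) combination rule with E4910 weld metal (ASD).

E49XX → F_EXX = 490 MPa.
t_e = 0.707 × 10 = 7.07 mm.
R_nwl = 0.6 × 490 × 7.07 × 340 × 10⁻³ = 706.7 kN (longitudinal, 2 welds).
R_nwt = 0.6 × 490 × 7.07 × 70 × 10⁻³ = 145.5 kN (transverse, base value).
(i) R_nwl + R_nwt = 852.2 kN; (ii) 0.85 R_nwl + 1.5 R_nwt = 819 kN.
R_n = max = 852.2 kN [governs: (i)]; R_n/Ω = 426.1 kN.

R_n/Ω ≈ 426 kN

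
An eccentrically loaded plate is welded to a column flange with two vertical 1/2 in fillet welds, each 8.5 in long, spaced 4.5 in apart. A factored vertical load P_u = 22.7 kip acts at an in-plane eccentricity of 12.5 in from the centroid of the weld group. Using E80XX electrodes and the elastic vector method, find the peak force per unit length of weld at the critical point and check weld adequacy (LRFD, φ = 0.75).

E80XX → F_EXX = 80 ksi.
Total weld length L_w = 17 in. Treat welds as unit-width lines.
Polar moment about centroid: J = 2[d³/12 + d(b/2)²] = 2[8.5³/12 + 8.5×2.25²] = 188.4 in³.
Direct shear f_v = P/L_w = 22.7 / 17 = 1.335 kip/in (vertical).
Torsion M = P·e = 22.7 × 12.5 = 283.75 kip·in.
Critical point at (x, y) = (2.25, 4.25) from centroid. f_tx = M·y/J = 6.4 kip/in; f_ty = M·x/J = 3.388 kip/in.
Resultant f_max = √[f_tx² + (f_v + f_ty)²] = √[6.4² + (1.335 + 3.388)²] = 7.955 kip/in.
Capacity per unit length: φr_n = 0.75 × 0.6 × 80 × (0.707 × 0.5) = 12.73 kip/in.
7.955 ≤ 12.73 → adequate.

f_max ≈ 7.95 kip/in; adequate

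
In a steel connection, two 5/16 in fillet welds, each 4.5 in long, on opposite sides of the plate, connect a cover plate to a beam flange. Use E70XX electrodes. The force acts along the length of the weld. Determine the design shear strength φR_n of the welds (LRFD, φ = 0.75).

φR_n ≈ 62.6 kips

E70XX → F_EXX = 70 ksi.
Effective throat t_e = 0.707 × 0.3125 = 0.2209 in.
Total length L = 9 in; A_we = 0.2209 × 9 = 1.988 in².
F_nw = 0.6 F_EXX = 0.6 × 70 = 42 ksi.
φR_n = 0.75 × 42 × 1.988 = 62.64 kips.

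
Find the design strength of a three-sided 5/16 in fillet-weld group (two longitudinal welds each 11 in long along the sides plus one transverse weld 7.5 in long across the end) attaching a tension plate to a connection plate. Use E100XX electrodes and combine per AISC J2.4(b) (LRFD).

φR_n ≈ 298 kip

E100XX → F_EXX = 100 ksi.
t_e = 0.707 × 0.3125 = 0.2209 in.
R_nwl = 0.6 × 100 × 0.2209 × 22 = 291.6 kip (longitudinal, 2 welds).
R_nwt = 0.6 × 100 × 0.2209 × 7.5 = 99.42 kip (transverse, base value).
(i) R_nwl + R_nwt = 391.1 kip; (ii) 0.85 R_nwl + 1.5 R_nwt = 397 kip.
R_n = max = 397 kip [governs: (ii)]; φR_n = 297.8 kip.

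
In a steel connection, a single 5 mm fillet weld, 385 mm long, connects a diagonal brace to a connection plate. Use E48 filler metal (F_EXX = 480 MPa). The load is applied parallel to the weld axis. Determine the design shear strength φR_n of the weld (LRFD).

Effective throat t_e = 0.707 × 5 = 3.535 mm.
Total length L = 385 mm; A_we = 3.535 × 385 = 1361 mm².
F_nw = 0.6 F_EXX = 0.6 × 480 = 288 MPa.
φR_n = 0.75 × 288 × 1361 × 10⁻³ = 294 kN.

φR_n ≈ 294 kN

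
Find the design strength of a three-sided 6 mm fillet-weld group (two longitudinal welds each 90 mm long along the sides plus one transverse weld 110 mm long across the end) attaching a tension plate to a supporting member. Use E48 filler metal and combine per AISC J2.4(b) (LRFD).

E48XX → F_EXX = 480 MPa.
t_e = 0.707 × 6 = 4.242 mm.
R_nwl = 0.6 × 480 × 4.242 × 180 × 10⁻³ = 219.9 kN (longitudinal, 2 welds).
R_nwt = 0.6 × 480 × 4.242 × 110 × 10⁻³ = 134.4 kN (transverse, base value).
(i) R_nwl + R_nwt = 354.3 kN; (ii) 0.85 R_nwl + 1.5 R_nwt = 388.5 kN.
R_n = max = 388.5 kN [governs: (ii)]; φR_n = 291.4 kN.

φR_n ≈ 291 kN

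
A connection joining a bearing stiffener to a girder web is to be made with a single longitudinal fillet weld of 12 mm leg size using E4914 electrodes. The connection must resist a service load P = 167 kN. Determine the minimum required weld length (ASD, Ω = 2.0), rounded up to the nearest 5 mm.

E49XX → F_EXX = 490 MPa.
Throat t_e = 0.707 × 12 = 8.484 mm.
r_n/Ω = (0.6 × 490 × 8.484) / 2.0 = 1247 N/mm = 1.247 kN/mm.
L_req = P / (r_n/Ω) = 167 / 1.247 = 133.9 mm total.
Round up → use L = 135 mm.

L = 135 mm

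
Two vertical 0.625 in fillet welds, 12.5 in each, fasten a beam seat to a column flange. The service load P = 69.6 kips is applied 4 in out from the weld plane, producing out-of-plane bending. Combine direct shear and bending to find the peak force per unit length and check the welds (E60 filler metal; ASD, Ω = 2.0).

f_max ≈ 6.03 kip/in; adequate

E60XX → F_EXX = 60 ksi.
L_w = 2 × 12.5 = 25 in; section modulus (unit throat) S = 2 × L²/6 = 52.08 in².
Direct shear f_v = P/L_w = 69.6/25 = 2.784 kip/in.
Moment M = P × e = 69.6 × 4 = 278.4 kip·in; bending f_b = M/S = 5.345 kip/in.
f_max = √(f_v² + f_b²) = √(2.784² + 5.345²) = 6.027 kip/in.
r_n/Ω = (1/2.0) × 0.6 × 60 × (0.707 × 0.625) = 7.954 kip/in → adequate.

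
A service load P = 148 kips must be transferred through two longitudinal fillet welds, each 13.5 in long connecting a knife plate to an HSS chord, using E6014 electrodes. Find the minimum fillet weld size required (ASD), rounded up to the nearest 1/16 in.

w = 7/16 in

E60XX → F_EXX = 60 ksi.
Total weld length L = 27 in.
Required throat t_e = P × Ω / (0.6 F_EXX × L) = 148 × 2.0 / (0.6 × 60 × 27) = 0.3045 in.
Required leg w = t_e / 0.707 = 0.4307 in → use 7/16 in.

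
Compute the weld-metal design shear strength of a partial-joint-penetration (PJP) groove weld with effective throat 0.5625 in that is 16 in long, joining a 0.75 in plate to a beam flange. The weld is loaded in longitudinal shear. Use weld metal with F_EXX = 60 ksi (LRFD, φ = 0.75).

Effective throat (given) t_e = 0.5625 in.
A_we = 0.5625 × 16 = 9 in².
F_nw = 0.6 F_EXX = 36 ksi.
φR_n = 0.75 × 36 × 9 = 243 kips.

φR_n ≈ 243 kips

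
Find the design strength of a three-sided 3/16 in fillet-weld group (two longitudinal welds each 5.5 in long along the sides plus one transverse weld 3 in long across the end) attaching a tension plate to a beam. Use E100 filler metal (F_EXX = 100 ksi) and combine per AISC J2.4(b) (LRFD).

t_e = 0.707 × 0.1875 = 0.1326 in.
R_nwl = 0.6 × 100 × 0.1326 × 11 = 87.49 kip (longitudinal, 2 welds).
R_nwt = 0.6 × 100 × 0.1326 × 3 = 23.86 kip (transverse, base value).
(i) R_nwl + R_nwt = 111.4 kip; (ii) 0.85 R_nwl + 1.5 R_nwt = 110.2 kip.
R_n = max = 111.4 kip [governs: (i)]; φR_n = 83.51 kip.

φR_n ≈ 83.5 kip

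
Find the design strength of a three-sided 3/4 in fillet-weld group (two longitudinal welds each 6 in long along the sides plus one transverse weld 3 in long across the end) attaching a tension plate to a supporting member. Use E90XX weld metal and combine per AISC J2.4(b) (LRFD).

φR_n ≈ 322 kip

E90XX → F_EXX = 90 ksi.
t_e = 0.707 × 0.75 = 0.5302 in.
R_nwl = 0.6 × 90 × 0.5302 × 12 = 343.6 kip (longitudinal, 2 welds).
R_nwt = 0.6 × 90 × 0.5302 × 3 = 85.9 kip (transverse, base value).
(i) R_nwl + R_nwt = 429.5 kip; (ii) 0.85 R_nwl + 1.5 R_nwt = 420.9 kip.
R_n = max = 429.5 kip [governs: (i)]; φR_n = 322.1 kip.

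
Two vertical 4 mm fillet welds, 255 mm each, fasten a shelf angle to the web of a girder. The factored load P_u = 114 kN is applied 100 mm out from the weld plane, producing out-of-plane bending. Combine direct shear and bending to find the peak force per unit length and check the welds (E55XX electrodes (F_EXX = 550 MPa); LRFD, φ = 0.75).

L_w = 2 × 255 = 510 mm; section modulus (unit throat) S = 2 × L²/6 = 21680 mm².
Direct shear f_v = P/L_w = 114×10³/510 = 223.5 N/mm.
Moment M = P × e = 114×10³ × 100 = 11400000 N·mm; bending f_b = M/S = 526 N/mm.
f_max = √(f_v² + f_b²) = √(223.5² + 526²) = 571.5 N/mm.
φr_n = 0.75 × 0.6 × 550 × (0.707 × 4) = 699.9 N/mm → adequate.

f_max ≈ 571 N/mm; adequate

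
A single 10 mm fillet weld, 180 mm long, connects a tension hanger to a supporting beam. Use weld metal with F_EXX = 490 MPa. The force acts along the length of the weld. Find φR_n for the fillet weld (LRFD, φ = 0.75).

φR_n ≈ 281 kN

Effective throat t_e = 0.707 × 10 = 7.07 mm.
Total length L = 180 mm; A_we = 7.07 × 180 = 1273 mm².
F_nw = 0.6 F_EXX = 0.6 × 490 = 294 MPa.
φR_n = 0.75 × 294 × 1273 × 10⁻³ = 280.6 kN.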